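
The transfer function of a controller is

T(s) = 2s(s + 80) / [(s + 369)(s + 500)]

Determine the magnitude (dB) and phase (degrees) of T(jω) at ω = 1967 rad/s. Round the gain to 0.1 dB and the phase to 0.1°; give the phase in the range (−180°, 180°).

At s = jω = j1967:
zero (s+80): 80 + j1967 → |·| = √(80²+1967²) = √3875489 ≈ 1968.6, ∠ = arctan(1967/80) ≈ 87.67°
zero at origin: s = j1967 → |·| = 1967, ∠ = 90.00°
pole (s+369): 369 + j1967 → |·| = √(369²+1967²) = √4005250 ≈ 2001.3, ∠ = arctan(1967/369) ≈ 79.38°
pole (s+500): 500 + j1967 → |·| = √(500²+1967²) = √4119089 ≈ 2029.6, ∠ = arctan(1967/500) ≈ 75.74°
|T| = 2 · 3.8722e+06 / 4.0618e+06 ≈ 1.9066
Gain = 20 log₁₀(1.9066) ≈ 5.61 dB
∠T = 177.67° − 155.12° = 22.55°

5.6 dB, 22.6°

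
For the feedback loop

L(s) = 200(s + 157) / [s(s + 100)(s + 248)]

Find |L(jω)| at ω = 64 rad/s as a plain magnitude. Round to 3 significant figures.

At s = jω = j64:
zero (s+157): 157 + j64 → |·| = √(157²+64²) = √28745 ≈ 169.54, ∠ = arctan(64/157) ≈ 22.18°
pole (s+100): 100 + j64 → |·| = √(100²+64²) = √14096 ≈ 118.73, ∠ = arctan(64/100) ≈ 32.62°
pole (s+248): 248 + j64 → |·| = √(248²+64²) = √65600 ≈ 256.12, ∠ = arctan(64/248) ≈ 14.47°
pole at origin: |s| = 64, ∠ = 90.00° (in denominator)
|L| = 200 · 169.54 / 1.9462e+06 ≈ 0.017423

0.0174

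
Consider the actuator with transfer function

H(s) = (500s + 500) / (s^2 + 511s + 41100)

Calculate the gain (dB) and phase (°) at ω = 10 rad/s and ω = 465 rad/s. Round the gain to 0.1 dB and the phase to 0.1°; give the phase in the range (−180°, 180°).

ω = 10: -18.3 dB, 77.2°; ω = 465: -2.1 dB, -36.5°

Substitute s = j10:
Numerator: 500(j10) + 500 = 500 + j5000
Denominator: (j10)^2 + 511(j10) + 41100 = 41000 + j5110
|N| = √(500² + 5000²) ≈ 5024.9, ∠N ≈ 84.29°
|D| = √(41000² + 5110²) ≈ 41317, ∠D ≈ 7.10°
|H| = 5024.9 / 41317 ≈ 0.12162
Gain = 20 log₁₀(0.12162) ≈ -18.30 dB
∠H = 84.29° − 7.10° = 77.19°

Substitute s = j465:
Numerator: 500(j465) + 500 = 500 + j232500
Denominator: (j465)^2 + 511(j465) + 41100 = -175125 + j237615
|N| = √(500² + 232500²) ≈ 2.325e+05, ∠N ≈ 89.88°
|D| = √(175125² + 237615²) ≈ 2.9518e+05, ∠D ≈ 126.39°
|H| = 2.325e+05 / 2.9518e+05 ≈ 0.78765
Gain = 20 log₁₀(0.78765) ≈ -2.07 dB
∠H = 89.88° − 126.39° = -36.51°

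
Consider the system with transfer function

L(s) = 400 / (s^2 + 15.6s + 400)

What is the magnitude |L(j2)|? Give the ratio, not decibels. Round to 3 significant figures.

1.01

At s = jω = j2:
quadratic: (j2)² + 15.6·j2 + 400 = 396 + j31.2 → |·| ≈ 397.23, ∠ ≈ 4.50°
|L| = 400 / 397.23 ≈ 1.007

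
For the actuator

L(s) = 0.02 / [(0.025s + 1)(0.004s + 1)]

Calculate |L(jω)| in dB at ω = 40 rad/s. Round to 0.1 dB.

At ω = 40 rad/s:
pole (1 + j40·0.025) = 1 + j1 → |·| ≈ 1.4142, ∠ ≈ 45.00°
pole (1 + j40·0.004) = 1 + j0.16 → |·| ≈ 1.0127, ∠ ≈ 9.09°
|L| = 0.02 · 1 / (1.4142 · 1.0127) ≈ 0.013965
Gain = 20 log₁₀(0.013965) ≈ -37.10 dB

-37.1 dB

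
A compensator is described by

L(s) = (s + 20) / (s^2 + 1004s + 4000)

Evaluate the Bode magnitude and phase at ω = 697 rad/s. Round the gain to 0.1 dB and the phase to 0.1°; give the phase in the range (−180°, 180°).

-61.7 dB, -36.2°

Substitute s = j697:
Numerator: (j697) + 20 = 20 + j697
Denominator: (j697)^2 + 1004(j697) + 4000 = -481809 + j699788
|N| = √(20² + 697²) ≈ 697.29, ∠N ≈ 88.36°
|D| = √(481809² + 699788²) ≈ 8.4961e+05, ∠D ≈ 124.55°
|L| = 697.29 / 8.4961e+05 ≈ 0.00082072
Gain = 20 log₁₀(0.00082072) ≈ -61.72 dB
∠L = 88.36° − 124.55° = -36.19°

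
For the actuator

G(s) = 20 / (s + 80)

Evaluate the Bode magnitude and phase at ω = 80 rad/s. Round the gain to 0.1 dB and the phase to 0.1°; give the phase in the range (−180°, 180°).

Substitute s = j80:
Numerator: 20 = 20 + j0
Denominator: (j80) + 80 = 80 + j80
|N| = √(20² + 0²) ≈ 20, ∠N ≈ 0.00°
|D| = √(80² + 80²) ≈ 113.14, ∠D ≈ 45.00°
|G| = 20 / 113.14 ≈ 0.17677
Gain = 20 log₁₀(0.17677) ≈ -15.05 dB
∠G = 0.00° − 45.00° = -45.00°

-15.1 dB, -45.0°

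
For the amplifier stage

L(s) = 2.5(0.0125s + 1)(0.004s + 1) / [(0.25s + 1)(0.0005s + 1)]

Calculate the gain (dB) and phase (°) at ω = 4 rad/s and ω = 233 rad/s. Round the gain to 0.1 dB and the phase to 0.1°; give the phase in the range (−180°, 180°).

At ω = 4 rad/s:
zero (1 + j4·0.0125) = 1 + j0.05 → |·| ≈ 1.0012, ∠ ≈ 2.86°
zero (1 + j4·0.004) = 1 + j0.016 → |·| ≈ 1.0001, ∠ ≈ 0.92°
pole (1 + j4·0.25) = 1 + j1 → |·| ≈ 1.4142, ∠ ≈ 45.00°
pole (1 + j4·0.0005) = 1 + j0.002 → |·| ≈ 1, ∠ ≈ 0.11°
|L| = 2.5 · 1.0012 · 1.0001 / (1.4142 · 1) ≈ 1.7701
Gain = 20 log₁₀(1.7701) ≈ 4.96 dB
∠L = (2.86° + 0.92°) − (45.00° + 0.11°) = -41.33°

At ω = 233 rad/s:
zero (1 + j233·0.0125) = 1 + j2.9125 → |·| ≈ 3.0794, ∠ ≈ 71.05°
zero (1 + j233·0.004) = 1 + j0.932 → |·| ≈ 1.367, ∠ ≈ 42.98°
pole (1 + j233·0.25) = 1 + j58.25 → |·| ≈ 58.259, ∠ ≈ 89.02°
pole (1 + j233·0.0005) = 1 + j0.1165 → |·| ≈ 1.0068, ∠ ≈ 6.65°
|L| = 2.5 · 3.0794 · 1.367 / (58.259 · 1.0068) ≈ 0.17942
Gain = 20 log₁₀(0.17942) ≈ -14.92 dB
∠L = (71.05° + 42.98°) − (89.02° + 6.65°) = 18.36°

ω = 4: 5.0 dB, -41.3°; ω = 233: -14.9 dB, 18.4°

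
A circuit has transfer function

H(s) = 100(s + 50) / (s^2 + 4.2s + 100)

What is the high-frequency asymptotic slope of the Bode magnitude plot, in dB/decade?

Each pole contributes −20 dB/decade at high frequency; each zero contributes +20 dB/decade.
Net: 1 zero(s) − 2 pole(s) → -20 dB/decade.

-20 dB/decade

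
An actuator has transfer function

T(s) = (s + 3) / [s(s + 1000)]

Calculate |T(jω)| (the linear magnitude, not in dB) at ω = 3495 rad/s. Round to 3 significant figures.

At s = jω = j3495:
zero (s+3): 3 + j3495 → |·| = √(3²+3495²) = √12215034 ≈ 3495, ∠ = arctan(3495/3) ≈ 89.95°
pole (s+1000): 1000 + j3495 → |·| = √(1000²+3495²) = √13215025 ≈ 3635.2, ∠ = arctan(3495/1000) ≈ 74.03°
pole at origin: |s| = 3495, ∠ = 90.00° (in denominator)
|T| = 1 · 3495 / 1.2705e+07 ≈ 0.00027509

0.000275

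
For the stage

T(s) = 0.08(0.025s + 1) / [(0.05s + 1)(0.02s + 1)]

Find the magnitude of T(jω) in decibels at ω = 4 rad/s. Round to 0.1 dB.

At ω = 4 rad/s:
zero (1 + j4·0.025) = 1 + j0.1 → |·| ≈ 1.005, ∠ ≈ 5.71°
pole (1 + j4·0.05) = 1 + j0.2 → |·| ≈ 1.0198, ∠ ≈ 11.31°
pole (1 + j4·0.02) = 1 + j0.08 → |·| ≈ 1.0032, ∠ ≈ 4.57°
|T| = 0.08 · 1.005 / (1.0198 · 1.0032) ≈ 0.078588
Gain = 20 log₁₀(0.078588) ≈ -22.09 dB

-22.1 dB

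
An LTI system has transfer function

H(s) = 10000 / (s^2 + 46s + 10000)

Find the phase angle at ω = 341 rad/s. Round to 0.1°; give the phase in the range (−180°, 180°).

-171.6°

At s = jω = j341:
quadratic: (j341)² + 46·j341 + 10000 = -106281 + j15686 → |·| ≈ 1.0743e+05, ∠ ≈ 171.60°
∠H = 0.00° − 171.60° = -171.60°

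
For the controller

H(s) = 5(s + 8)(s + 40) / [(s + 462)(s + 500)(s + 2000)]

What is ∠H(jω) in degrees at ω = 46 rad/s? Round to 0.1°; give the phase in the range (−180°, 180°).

116.9°

At s = jω = j46:
zero (s+8): 8 + j46 → |·| = √(8²+46²) = √2180 ≈ 46.69, ∠ = arctan(46/8) ≈ 80.13°
zero (s+40): 40 + j46 → |·| = √(40²+46²) = √3716 ≈ 60.959, ∠ = arctan(46/40) ≈ 48.99°
pole (s+462): 462 + j46 → |·| = √(462²+46²) = √215560 ≈ 464.28, ∠ = arctan(46/462) ≈ 5.69°
pole (s+500): 500 + j46 → |·| = √(500²+46²) = √252116 ≈ 502.11, ∠ = arctan(46/500) ≈ 5.26°
pole (s+2000): 2000 + j46 → |·| = √(2000²+46²) = √4002116 ≈ 2000.5, ∠ = arctan(46/2000) ≈ 1.32°
∠H = 129.12° − 12.27° = 116.85°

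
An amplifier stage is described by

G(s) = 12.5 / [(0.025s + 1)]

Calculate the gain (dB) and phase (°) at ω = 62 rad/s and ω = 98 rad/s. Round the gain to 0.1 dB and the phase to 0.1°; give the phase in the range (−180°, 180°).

ω = 62: 16.6 dB, -57.2°; ω = 98: 13.5 dB, -67.8°

At ω = 62 rad/s:
pole (1 + j62·0.025) = 1 + j1.55 → |·| ≈ 1.8446, ∠ ≈ 57.17°
|G| = 12.5 · 1 / (1.8446) ≈ 6.7765
Gain = 20 log₁₀(6.7765) ≈ 16.62 dB
∠G = (0°) − (57.17°) = -57.17°

At ω = 98 rad/s:
pole (1 + j98·0.025) = 1 + j2.45 → |·| ≈ 2.6462, ∠ ≈ 67.80°
|G| = 12.5 · 1 / (2.6462) ≈ 4.7238
Gain = 20 log₁₀(4.7238) ≈ 13.49 dB
∠G = (0°) − (67.80°) = -67.80°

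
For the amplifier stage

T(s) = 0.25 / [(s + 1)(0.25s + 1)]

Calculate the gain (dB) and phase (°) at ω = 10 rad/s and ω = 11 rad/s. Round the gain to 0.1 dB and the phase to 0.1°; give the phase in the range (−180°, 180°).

At ω = 10 rad/s:
pole (1 + j10·1) = 1 + j10 → |·| ≈ 10.05, ∠ ≈ 84.29°
pole (1 + j10·0.25) = 1 + j2.5 → |·| ≈ 2.6926, ∠ ≈ 68.20°
|T| = 0.25 · 1 / (10.05 · 2.6926) ≈ 0.0092385
Gain = 20 log₁₀(0.0092385) ≈ -40.69 dB
∠T = (0°) − (84.29° + 68.20°) = -152.49°

At ω = 11 rad/s:
pole (1 + j11·1) = 1 + j11 → |·| ≈ 11.045, ∠ ≈ 84.81°
pole (1 + j11·0.25) = 1 + j2.75 → |·| ≈ 2.9262, ∠ ≈ 70.02°
|T| = 0.25 · 1 / (11.045 · 2.9262) ≈ 0.0077352
Gain = 20 log₁₀(0.0077352) ≈ -42.23 dB
∠T = (0°) − (84.81° + 70.02°) = -154.83°

ω = 10: -40.7 dB, -152.5°; ω = 11: -42.2 dB, -154.8°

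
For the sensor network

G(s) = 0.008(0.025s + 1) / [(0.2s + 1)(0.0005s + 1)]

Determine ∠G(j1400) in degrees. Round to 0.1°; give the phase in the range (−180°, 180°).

At ω = 1400 rad/s:
zero (1 + j1400·0.025) = 1 + j35 → |·| ≈ 35.014, ∠ ≈ 88.36°
pole (1 + j1400·0.2) = 1 + j280 → |·| ≈ 280, ∠ ≈ 89.80°
pole (1 + j1400·0.0005) = 1 + j0.7 → |·| ≈ 1.2207, ∠ ≈ 34.99°
∠G = (88.36°) − (89.80° + 34.99°) = -36.43°

-36.4°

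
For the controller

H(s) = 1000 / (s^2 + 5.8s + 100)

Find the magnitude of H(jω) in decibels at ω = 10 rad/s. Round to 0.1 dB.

At s = jω = j10:
quadratic: (j10)² + 5.8·j10 + 100 = 0 + j58 → |·| ≈ 58, ∠ ≈ 90.00°
|H| = 1000 / 58 ≈ 17.241
Gain = 20 log₁₀(17.241) ≈ 24.73 dB

24.7 dB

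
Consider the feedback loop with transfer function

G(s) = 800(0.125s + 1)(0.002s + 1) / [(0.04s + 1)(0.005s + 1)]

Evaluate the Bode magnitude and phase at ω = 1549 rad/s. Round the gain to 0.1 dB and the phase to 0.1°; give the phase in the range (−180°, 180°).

60.4 dB, -9.9°

At ω = 1549 rad/s:
zero (1 + j1549·0.125) = 1 + j193.625 → |·| ≈ 193.63, ∠ ≈ 89.70°
zero (1 + j1549·0.002) = 1 + j3.098 → |·| ≈ 3.2554, ∠ ≈ 72.11°
pole (1 + j1549·0.04) = 1 + j61.96 → |·| ≈ 61.968, ∠ ≈ 89.08°
pole (1 + j1549·0.005) = 1 + j7.745 → |·| ≈ 7.8093, ∠ ≈ 82.64°
|G| = 800 · 193.63 · 3.2554 / (61.968 · 7.8093) ≈ 1042
Gain = 20 log₁₀(1042) ≈ 60.36 dB
∠G = (89.70° + 72.11°) − (89.08° + 82.64°) = -9.91°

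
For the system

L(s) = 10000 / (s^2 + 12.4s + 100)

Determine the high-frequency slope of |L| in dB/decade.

-40 dB/decade

Each pole contributes −20 dB/decade at high frequency; each zero contributes +20 dB/decade.
Net: 0 zero(s) − 2 pole(s) → -40 dB/decade.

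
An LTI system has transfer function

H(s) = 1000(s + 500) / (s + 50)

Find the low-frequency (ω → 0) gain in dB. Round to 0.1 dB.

80.0 dB

H(0) = 1000·500 / (50) = 10000
20 log₁₀(10000) ≈ 80.00 dB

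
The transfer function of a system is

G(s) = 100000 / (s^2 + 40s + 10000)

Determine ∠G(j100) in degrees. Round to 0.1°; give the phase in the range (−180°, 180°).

-90.0°

At s = jω = j100:
quadratic: (j100)² + 40·j100 + 10000 = 0 + j4000 → |·| ≈ 4000, ∠ ≈ 90.00°
∠G = 0.00° − 90.00° = -90.00°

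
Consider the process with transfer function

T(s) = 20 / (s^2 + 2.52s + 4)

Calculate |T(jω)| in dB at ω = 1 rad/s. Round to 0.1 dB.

14.2 dB

At s = jω = j1:
quadratic: (j1)² + 2.52·j1 + 4 = 3 + j2.52 → |·| ≈ 3.918, ∠ ≈ 40.03°
|T| = 20 / 3.918 ≈ 5.1046
Gain = 20 log₁₀(5.1046) ≈ 14.16 dB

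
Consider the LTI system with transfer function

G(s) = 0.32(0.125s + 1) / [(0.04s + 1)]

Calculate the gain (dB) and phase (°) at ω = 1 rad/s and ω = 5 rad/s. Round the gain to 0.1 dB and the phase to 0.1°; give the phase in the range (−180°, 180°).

At ω = 1 rad/s:
zero (1 + j1·0.125) = 1 + j0.125 → |·| ≈ 1.0078, ∠ ≈ 7.13°
pole (1 + j1·0.04) = 1 + j0.04 → |·| ≈ 1.0008, ∠ ≈ 2.29°
|G| = 0.32 · 1.0078 / (1.0008) ≈ 0.32224
Gain = 20 log₁₀(0.32224) ≈ -9.84 dB
∠G = (7.13°) − (2.29°) = 4.84°

At ω = 5 rad/s:
zero (1 + j5·0.125) = 1 + j0.625 → |·| ≈ 1.1792, ∠ ≈ 32.01°
pole (1 + j5·0.04) = 1 + j0.2 → |·| ≈ 1.0198, ∠ ≈ 11.31°
|G| = 0.32 · 1.1792 / (1.0198) ≈ 0.37002
Gain = 20 log₁₀(0.37002) ≈ -8.64 dB
∠G = (32.01°) − (11.31°) = 20.70°

ω = 1: -9.8 dB, 4.8°; ω = 5: -8.6 dB, 20.7°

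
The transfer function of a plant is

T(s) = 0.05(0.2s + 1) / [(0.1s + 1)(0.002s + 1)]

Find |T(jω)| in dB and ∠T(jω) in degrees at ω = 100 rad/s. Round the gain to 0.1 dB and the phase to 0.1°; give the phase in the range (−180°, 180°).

At ω = 100 rad/s:
zero (1 + j100·0.2) = 1 + j20 → |·| ≈ 20.025, ∠ ≈ 87.14°
pole (1 + j100·0.1) = 1 + j10 → |·| ≈ 10.05, ∠ ≈ 84.29°
pole (1 + j100·0.002) = 1 + j0.2 → |·| ≈ 1.0198, ∠ ≈ 11.31°
|T| = 0.05 · 20.025 / (10.05 · 1.0198) ≈ 0.097693
Gain = 20 log₁₀(0.097693) ≈ -20.20 dB
∠T = (87.14°) − (84.29° + 11.31°) = -8.46°

-20.2 dB, -8.5°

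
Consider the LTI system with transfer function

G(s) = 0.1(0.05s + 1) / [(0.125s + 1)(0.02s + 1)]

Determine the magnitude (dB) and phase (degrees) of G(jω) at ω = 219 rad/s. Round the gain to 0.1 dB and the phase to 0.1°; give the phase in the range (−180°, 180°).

-41.0 dB, -80.3°

At ω = 219 rad/s:
zero (1 + j219·0.05) = 1 + j10.95 → |·| ≈ 10.996, ∠ ≈ 84.78°
pole (1 + j219·0.125) = 1 + j27.375 → |·| ≈ 27.393, ∠ ≈ 87.91°
pole (1 + j219·0.02) = 1 + j4.38 → |·| ≈ 4.4927, ∠ ≈ 77.14°
|G| = 0.1 · 10.996 / (27.393 · 4.4927) ≈ 0.0089349
Gain = 20 log₁₀(0.0089349) ≈ -40.98 dB
∠G = (84.78°) − (87.91° + 77.14°) = -80.27°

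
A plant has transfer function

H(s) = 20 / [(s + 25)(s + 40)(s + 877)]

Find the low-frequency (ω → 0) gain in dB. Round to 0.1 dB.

-92.8 dB

H(0) = 20 / (25·40·877) ≈ 2.2805e-05
20 log₁₀(2.2805e-05) ≈ -92.84 dB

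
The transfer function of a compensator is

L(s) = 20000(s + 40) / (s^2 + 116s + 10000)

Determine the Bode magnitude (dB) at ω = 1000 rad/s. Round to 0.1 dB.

At s = jω = j1000:
zero (s+40): 40 + j1000 → |·| = √(40²+1000²) = √1001600 ≈ 1000.8, ∠ = arctan(1000/40) ≈ 87.71°
quadratic: (j1000)² + 116·j1000 + 10000 = -990000 + j116000 → |·| ≈ 9.9677e+05, ∠ ≈ 173.32°
|L| = 20000 · 1000.8 / 9.9677e+05 ≈ 20.081
Gain = 20 log₁₀(20.081) ≈ 26.06 dB

26.1 dB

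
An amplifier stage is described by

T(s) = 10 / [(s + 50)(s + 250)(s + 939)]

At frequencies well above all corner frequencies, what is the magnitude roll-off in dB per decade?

-60 dB/decade

Each pole contributes −20 dB/decade at high frequency; each zero contributes +20 dB/decade.
Net: 0 zero(s) − 3 pole(s) → -60 dB/decade.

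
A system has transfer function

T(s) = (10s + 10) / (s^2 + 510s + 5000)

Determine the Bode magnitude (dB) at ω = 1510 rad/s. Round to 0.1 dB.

Substitute s = j1510:
Numerator: 10(j1510) + 10 = 10 + j15100
Denominator: (j1510)^2 + 510(j1510) + 5000 = -2275100 + j770100
|N| = √(10² + 15100²) ≈ 15100, ∠N ≈ 89.96°
|D| = √(2275100² + 770100²) ≈ 2.4019e+06, ∠D ≈ 161.30°
|T| = 15100 / 2.4019e+06 ≈ 0.0062867
Gain = 20 log₁₀(0.0062867) ≈ -44.03 dB

-44.0 dB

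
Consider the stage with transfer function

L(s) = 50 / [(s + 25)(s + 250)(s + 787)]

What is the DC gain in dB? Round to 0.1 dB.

L(0) = 50 / (25·250·787) ≈ 1.0165e-05
20 log₁₀(1.0165e-05) ≈ -99.86 dB

-99.9 dB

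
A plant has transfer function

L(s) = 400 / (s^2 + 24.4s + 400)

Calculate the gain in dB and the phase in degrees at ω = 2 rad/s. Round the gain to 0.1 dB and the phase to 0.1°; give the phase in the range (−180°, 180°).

At s = jω = j2:
quadratic: (j2)² + 24.4·j2 + 400 = 396 + j48.8 → |·| ≈ 399, ∠ ≈ 7.03°
|L| = 400 / 399 ≈ 1.0025
Gain = 20 log₁₀(1.0025) ≈ 0.02 dB
∠L = 0.00° − 7.03° = -7.03°

0.0 dB, -7.0°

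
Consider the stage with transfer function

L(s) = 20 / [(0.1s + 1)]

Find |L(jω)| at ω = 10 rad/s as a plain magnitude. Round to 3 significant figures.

At ω = 10 rad/s:
pole (1 + j10·0.1) = 1 + j1 → |·| ≈ 1.4142, ∠ ≈ 45.00°
|L| = 20 · 1 / (1.4142) ≈ 14.142

14.1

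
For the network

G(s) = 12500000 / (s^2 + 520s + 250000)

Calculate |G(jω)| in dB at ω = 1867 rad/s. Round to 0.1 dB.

11.4 dB

At s = jω = j1867:
quadratic: (j1867)² + 520·j1867 + 250000 = -3235689 + j970840 → |·| ≈ 3.3782e+06, ∠ ≈ 163.30°
|G| = 12500000 / 3.3782e+06 ≈ 3.7002
Gain = 20 log₁₀(3.7002) ≈ 11.36 dB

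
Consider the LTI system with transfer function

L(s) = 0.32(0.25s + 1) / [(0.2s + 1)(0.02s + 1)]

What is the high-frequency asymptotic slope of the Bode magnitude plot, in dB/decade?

Each pole contributes −20 dB/decade at high frequency; each zero contributes +20 dB/decade.
Net: 1 zero(s) − 2 pole(s) → -20 dB/decade.

-20 dB/decade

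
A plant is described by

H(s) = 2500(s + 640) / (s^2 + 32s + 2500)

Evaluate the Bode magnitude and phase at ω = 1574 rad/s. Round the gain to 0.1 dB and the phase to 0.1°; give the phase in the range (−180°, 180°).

At s = jω = j1574:
zero (s+640): 640 + j1574 → |·| = √(640²+1574²) = √2887076 ≈ 1699.1, ∠ = arctan(1574/640) ≈ 67.87°
quadratic: (j1574)² + 32·j1574 + 2500 = -2474976 + j50368 → |·| ≈ 2.4755e+06, ∠ ≈ 178.83°
|H| = 2500 · 1699.1 / 2.4755e+06 ≈ 1.7159
Gain = 20 log₁₀(1.7159) ≈ 4.69 dB
∠H = 67.87° − 178.83° = -110.96°

4.7 dB, -111.0°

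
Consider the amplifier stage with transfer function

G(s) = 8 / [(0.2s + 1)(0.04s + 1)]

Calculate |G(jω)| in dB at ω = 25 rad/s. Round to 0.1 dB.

0.9 dB

At ω = 25 rad/s:
pole (1 + j25·0.2) = 1 + j5 → |·| ≈ 5.099, ∠ ≈ 78.69°
pole (1 + j25·0.04) = 1 + j1 → |·| ≈ 1.4142, ∠ ≈ 45.00°
|G| = 8 · 1 / (5.099 · 1.4142) ≈ 1.1094
Gain = 20 log₁₀(1.1094) ≈ 0.90 dB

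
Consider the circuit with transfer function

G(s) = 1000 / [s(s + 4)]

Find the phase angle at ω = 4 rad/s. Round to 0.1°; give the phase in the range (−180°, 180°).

At s = jω = j4:
pole (s+4): 4 + j4 → |·| = √(4²+4²) = √32 ≈ 5.6569, ∠ = arctan(4/4) ≈ 45.00°
pole at origin: |s| = 4, ∠ = 90.00° (in denominator)
∠G = 0.00° − 135.00° = -135.00°

-135.0°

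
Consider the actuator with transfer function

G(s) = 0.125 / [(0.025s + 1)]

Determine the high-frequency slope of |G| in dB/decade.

-20 dB/decade

Each pole contributes −20 dB/decade at high frequency; each zero contributes +20 dB/decade.
Net: 0 zero(s) − 1 pole(s) → -20 dB/decade.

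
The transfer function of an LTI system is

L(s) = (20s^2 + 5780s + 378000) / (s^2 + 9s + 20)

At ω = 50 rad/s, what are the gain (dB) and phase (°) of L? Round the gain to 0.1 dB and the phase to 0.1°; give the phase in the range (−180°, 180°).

Substitute s = j50:
Numerator: 20(j50)^2 + 5780(j50) + 378000 = 328000 + j289000
Denominator: (j50)^2 + 9(j50) + 20 = -2480 + j450
|N| = √(328000² + 289000²) ≈ 4.3716e+05, ∠N ≈ 41.38°
|D| = √(2480² + 450²) ≈ 2520.5, ∠D ≈ 169.72°
|L| = 4.3716e+05 / 2520.5 ≈ 173.44
Gain = 20 log₁₀(173.44) ≈ 44.78 dB
∠L = 41.38° − 169.72° = -128.34°

44.8 dB, -128.3°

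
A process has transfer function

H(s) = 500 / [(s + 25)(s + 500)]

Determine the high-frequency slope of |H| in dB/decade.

-40 dB/decade

Each pole contributes −20 dB/decade at high frequency; each zero contributes +20 dB/decade.
Net: 0 zero(s) − 2 pole(s) → -40 dB/decade.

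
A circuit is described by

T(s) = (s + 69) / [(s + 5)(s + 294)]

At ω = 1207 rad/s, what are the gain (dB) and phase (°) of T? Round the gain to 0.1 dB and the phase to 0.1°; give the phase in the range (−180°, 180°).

-61.9 dB, -79.3°

At s = jω = j1207:
zero (s+69): 69 + j1207 → |·| = √(69²+1207²) = √1461610 ≈ 1209, ∠ = arctan(1207/69) ≈ 86.73°
pole (s+5): 5 + j1207 → |·| = √(5²+1207²) = √1456874 ≈ 1207, ∠ = arctan(1207/5) ≈ 89.76°
pole (s+294): 294 + j1207 → |·| = √(294²+1207²) = √1543285 ≈ 1242.3, ∠ = arctan(1207/294) ≈ 76.31°
|T| = 1 · 1209 / 1.4995e+06 ≈ 0.00080627
Gain = 20 log₁₀(0.00080627) ≈ -61.87 dB
∠T = 86.73° − 166.07° = -79.34°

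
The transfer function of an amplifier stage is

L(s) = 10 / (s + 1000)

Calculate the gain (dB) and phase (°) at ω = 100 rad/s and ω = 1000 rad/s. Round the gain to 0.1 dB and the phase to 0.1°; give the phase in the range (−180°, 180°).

ω = 100: -40.0 dB, -5.7°; ω = 1000: -43.0 dB, -45.0°

At s = jω = j100:
pole (s+1000): 1000 + j100 → |·| = √(1000²+100²) = √1010000 ≈ 1005, ∠ = arctan(100/1000) ≈ 5.71°
|L| = 10 / 1005 ≈ 0.0099502
Gain = 20 log₁₀(0.0099502) ≈ -40.04 dB
∠L = 0.00° − 5.71° = -5.71°

At s = jω = j1000:
pole (s+1000): 1000 + j1000 → |·| = √(1000²+1000²) = √2000000 ≈ 1414.2, ∠ = arctan(1000/1000) ≈ 45.00°
|L| = 10 / 1414.2 ≈ 0.0070711
Gain = 20 log₁₀(0.0070711) ≈ -43.01 dB
∠L = 0.00° − 45.00° = -45.00°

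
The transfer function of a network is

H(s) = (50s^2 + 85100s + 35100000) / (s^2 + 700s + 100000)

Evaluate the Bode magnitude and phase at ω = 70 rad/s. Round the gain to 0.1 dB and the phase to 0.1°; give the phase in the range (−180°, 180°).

Substitute s = j70:
Numerator: 50(j70)^2 + 85100(j70) + 35100000 = 34855000 + j5957000
Denominator: (j70)^2 + 700(j70) + 100000 = 95100 + j49000
|N| = √(34855000² + 5957000²) ≈ 3.536e+07, ∠N ≈ 9.70°
|D| = √(95100² + 49000²) ≈ 1.0698e+05, ∠D ≈ 27.26°
|H| = 3.536e+07 / 1.0698e+05 ≈ 330.53
Gain = 20 log₁₀(330.53) ≈ 50.38 dB
∠H = 9.70° − 27.26° = -17.56°

50.4 dB, -17.6°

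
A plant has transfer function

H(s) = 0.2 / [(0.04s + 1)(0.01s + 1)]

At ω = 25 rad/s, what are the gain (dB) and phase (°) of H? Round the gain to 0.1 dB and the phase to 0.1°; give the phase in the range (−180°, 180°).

At ω = 25 rad/s:
pole (1 + j25·0.04) = 1 + j1 → |·| ≈ 1.4142, ∠ ≈ 45.00°
pole (1 + j25·0.01) = 1 + j0.25 → |·| ≈ 1.0308, ∠ ≈ 14.04°
|H| = 0.2 · 1 / (1.4142 · 1.0308) ≈ 0.1372
Gain = 20 log₁₀(0.1372) ≈ -17.25 dB
∠H = (0°) − (45.00° + 14.04°) = -59.04°

-17.3 dB, -59.0°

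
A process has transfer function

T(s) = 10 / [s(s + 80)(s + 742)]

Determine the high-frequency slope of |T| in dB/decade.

Each pole contributes −20 dB/decade at high frequency; each zero contributes +20 dB/decade.
Net: 0 zero(s) − 3 pole(s) → -60 dB/decade.

-60 dB/decade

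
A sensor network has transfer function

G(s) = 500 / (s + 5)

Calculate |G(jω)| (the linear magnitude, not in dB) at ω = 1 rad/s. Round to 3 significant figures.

At s = jω = j1:
pole (s+5): 5 + j1 → |·| = √(5²+1²) = √26 ≈ 5.099, ∠ = arctan(1/5) ≈ 11.31°
|G| = 500 / 5.099 ≈ 98.058

98.1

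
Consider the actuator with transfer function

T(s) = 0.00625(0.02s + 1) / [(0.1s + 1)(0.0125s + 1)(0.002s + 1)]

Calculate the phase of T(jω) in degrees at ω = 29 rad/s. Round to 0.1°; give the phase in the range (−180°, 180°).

At ω = 29 rad/s:
zero (1 + j29·0.02) = 1 + j0.58 → |·| ≈ 1.156, ∠ ≈ 30.11°
pole (1 + j29·0.1) = 1 + j2.9 → |·| ≈ 3.0676, ∠ ≈ 70.97°
pole (1 + j29·0.0125) = 1 + j0.3625 → |·| ≈ 1.0637, ∠ ≈ 19.93°
pole (1 + j29·0.002) = 1 + j0.058 → |·| ≈ 1.0017, ∠ ≈ 3.32°
∠T = (30.11°) − (70.97° + 19.93° + 3.32°) = -64.11°

-64.1°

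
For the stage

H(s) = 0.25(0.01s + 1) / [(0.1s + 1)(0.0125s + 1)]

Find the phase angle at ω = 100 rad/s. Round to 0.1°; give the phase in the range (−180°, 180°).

At ω = 100 rad/s:
zero (1 + j100·0.01) = 1 + j1 → |·| ≈ 1.4142, ∠ ≈ 45.00°
pole (1 + j100·0.1) = 1 + j10 → |·| ≈ 10.05, ∠ ≈ 84.29°
pole (1 + j100·0.0125) = 1 + j1.25 → |·| ≈ 1.6008, ∠ ≈ 51.34°
∠H = (45.00°) − (84.29° + 51.34°) = -90.63°

-90.6°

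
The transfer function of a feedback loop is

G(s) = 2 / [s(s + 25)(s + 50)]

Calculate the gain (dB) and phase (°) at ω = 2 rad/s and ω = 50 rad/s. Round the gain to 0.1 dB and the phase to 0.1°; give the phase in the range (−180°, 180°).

ω = 2: -62.0 dB, -96.9°; ω = 50: -99.9 dB, 161.6°

At s = jω = j2:
pole (s+25): 25 + j2 → |·| = √(25²+2²) = √629 ≈ 25.08, ∠ = arctan(2/25) ≈ 4.57°
pole (s+50): 50 + j2 → |·| = √(50²+2²) = √2504 ≈ 50.04, ∠ = arctan(2/50) ≈ 2.29°
pole at origin: |s| = 2, ∠ = 90.00° (in denominator)
|G| = 2 / 2510 ≈ 0.00079681
Gain = 20 log₁₀(0.00079681) ≈ -61.97 dB
∠G = 0.00° − 96.86° = -96.86°

At s = jω = j50:
pole (s+25): 25 + j50 → |·| = √(25²+50²) = √3125 ≈ 55.902, ∠ = arctan(50/25) ≈ 63.43°
pole (s+50): 50 + j50 → |·| = √(50²+50²) = √5000 ≈ 70.711, ∠ = arctan(50/50) ≈ 45.00°
pole at origin: |s| = 50, ∠ = 90.00° (in denominator)
|G| = 2 / 1.9764e+05 ≈ 1.0119e-05
Gain = 20 log₁₀(1.0119e-05) ≈ -99.90 dB
∠G = 0.00° − 198.43° = -198.43° ≡ 161.57° (principal value)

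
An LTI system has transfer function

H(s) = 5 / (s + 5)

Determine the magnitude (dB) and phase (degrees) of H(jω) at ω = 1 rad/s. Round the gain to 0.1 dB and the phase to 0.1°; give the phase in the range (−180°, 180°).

-0.2 dB, -11.3°

At s = jω = j1:
pole (s+5): 5 + j1 → |·| = √(5²+1²) = √26 ≈ 5.099, ∠ = arctan(1/5) ≈ 11.31°
|H| = 5 / 5.099 ≈ 0.98058
Gain = 20 log₁₀(0.98058) ≈ -0.17 dB
∠H = 0.00° − 11.31° = -11.31°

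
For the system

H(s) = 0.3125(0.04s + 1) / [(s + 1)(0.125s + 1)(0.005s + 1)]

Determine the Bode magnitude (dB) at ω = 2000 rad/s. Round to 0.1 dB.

At ω = 2000 rad/s:
zero (1 + j2000·0.04) = 1 + j80 → |·| ≈ 80.006, ∠ ≈ 89.28°
pole (1 + j2000·1) = 1 + j2000 → |·| ≈ 2000, ∠ ≈ 89.97°
pole (1 + j2000·0.125) = 1 + j250 → |·| ≈ 250, ∠ ≈ 89.77°
pole (1 + j2000·0.005) = 1 + j10 → |·| ≈ 10.05, ∠ ≈ 84.29°
|H| = 0.3125 · 80.006 / (2000 · 250 · 10.05) ≈ 4.9755e-06
Gain = 20 log₁₀(4.9755e-06) ≈ -106.06 dB

-106.1 dB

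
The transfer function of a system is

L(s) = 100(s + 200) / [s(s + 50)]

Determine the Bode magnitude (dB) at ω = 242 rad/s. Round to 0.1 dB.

At s = jω = j242:
zero (s+200): 200 + j242 → |·| = √(200²+242²) = √98564 ≈ 313.95, ∠ = arctan(242/200) ≈ 50.43°
pole (s+50): 50 + j242 → |·| = √(50²+242²) = √61064 ≈ 247.11, ∠ = arctan(242/50) ≈ 78.33°
pole at origin: |s| = 242, ∠ = 90.00° (in denominator)
|L| = 100 · 313.95 / 59801 ≈ 0.52499
Gain = 20 log₁₀(0.52499) ≈ -5.60 dB

-5.6 dB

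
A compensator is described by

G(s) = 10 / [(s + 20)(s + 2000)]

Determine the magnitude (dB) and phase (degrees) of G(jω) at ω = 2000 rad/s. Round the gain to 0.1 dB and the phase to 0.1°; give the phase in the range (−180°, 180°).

At s = jω = j2000:
pole (s+20): 20 + j2000 → |·| = √(20²+2000²) = √4000400 ≈ 2000.1, ∠ = arctan(2000/20) ≈ 89.43°
pole (s+2000): 2000 + j2000 → |·| = √(2000²+2000²) = √8000000 ≈ 2828.4, ∠ = arctan(2000/2000) ≈ 45.00°
|G| = 10 / 5.6571e+06 ≈ 1.7677e-06
Gain = 20 log₁₀(1.7677e-06) ≈ -115.05 dB
∠G = 0.00° − 134.43° = -134.43°

-115.1 dB, -134.4°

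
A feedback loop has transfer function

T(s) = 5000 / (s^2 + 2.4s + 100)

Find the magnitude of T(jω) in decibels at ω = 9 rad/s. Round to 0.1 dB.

44.8 dB

At s = jω = j9:
quadratic: (j9)² + 2.4·j9 + 100 = 19 + j21.6 → |·| ≈ 28.767, ∠ ≈ 48.66°
|T| = 5000 / 28.767 ≈ 173.81
Gain = 20 log₁₀(173.81) ≈ 44.80 dB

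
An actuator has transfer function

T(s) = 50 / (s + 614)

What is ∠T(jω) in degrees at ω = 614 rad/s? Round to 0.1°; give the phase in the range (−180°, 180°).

At s = jω = j614:
pole (s+614): 614 + j614 → |·| = √(614²+614²) = √753992 ≈ 868.33, ∠ = arctan(614/614) ≈ 45.00°
∠T = 0.00° − 45.00° = -45.00°

-45.0°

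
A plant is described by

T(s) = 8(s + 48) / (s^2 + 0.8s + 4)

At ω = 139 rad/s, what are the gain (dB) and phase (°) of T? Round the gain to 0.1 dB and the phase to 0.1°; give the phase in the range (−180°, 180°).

At s = jω = j139:
zero (s+48): 48 + j139 → |·| = √(48²+139²) = √21625 ≈ 147.05, ∠ = arctan(139/48) ≈ 70.95°
quadratic: (j139)² + 0.8·j139 + 4 = -19317 + j111.2 → |·| ≈ 19317, ∠ ≈ 179.67°
|T| = 8 · 147.05 / 19317 ≈ 0.0609
Gain = 20 log₁₀(0.0609) ≈ -24.31 dB
∠T = 70.95° − 179.67° = -108.72°

-24.3 dB, -108.7°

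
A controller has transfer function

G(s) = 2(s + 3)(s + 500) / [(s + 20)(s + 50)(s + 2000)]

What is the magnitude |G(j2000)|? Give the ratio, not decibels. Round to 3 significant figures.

0.000729

At s = jω = j2000:
zero (s+3): 3 + j2000 → |·| = √(3²+2000²) = √4000009 ≈ 2000, ∠ = arctan(2000/3) ≈ 89.91°
zero (s+500): 500 + j2000 → |·| = √(500²+2000²) = √4250000 ≈ 2061.6, ∠ = arctan(2000/500) ≈ 75.96°
pole (s+20): 20 + j2000 → |·| = √(20²+2000²) = √4000400 ≈ 2000.1, ∠ = arctan(2000/20) ≈ 89.43°
pole (s+50): 50 + j2000 → |·| = √(50²+2000²) = √4002500 ≈ 2000.6, ∠ = arctan(2000/50) ≈ 88.57°
pole (s+2000): 2000 + j2000 → |·| = √(2000²+2000²) = √8000000 ≈ 2828.4, ∠ = arctan(2000/2000) ≈ 45.00°
|G| = 2 · 4.1232e+06 / 1.1318e+10 ≈ 0.00072861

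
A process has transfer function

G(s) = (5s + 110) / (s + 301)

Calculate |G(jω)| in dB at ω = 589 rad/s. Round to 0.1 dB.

Substitute s = j589:
Numerator: 5(j589) + 110 = 110 + j2945
Denominator: (j589) + 301 = 301 + j589
|N| = √(110² + 2945²) ≈ 2947.1, ∠N ≈ 87.86°
|D| = √(301² + 589²) ≈ 661.45, ∠D ≈ 62.93°
|G| = 2947.1 / 661.45 ≈ 4.4555
Gain = 20 log₁₀(4.4555) ≈ 12.98 dB

13.0 dB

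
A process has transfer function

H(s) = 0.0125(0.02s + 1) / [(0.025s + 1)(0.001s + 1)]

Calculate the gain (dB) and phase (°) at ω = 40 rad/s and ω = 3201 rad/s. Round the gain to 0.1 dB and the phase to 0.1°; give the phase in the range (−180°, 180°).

At ω = 40 rad/s:
zero (1 + j40·0.02) = 1 + j0.8 → |·| ≈ 1.2806, ∠ ≈ 38.66°
pole (1 + j40·0.025) = 1 + j1 → |·| ≈ 1.4142, ∠ ≈ 45.00°
pole (1 + j40·0.001) = 1 + j0.04 → |·| ≈ 1.0008, ∠ ≈ 2.29°
|H| = 0.0125 · 1.2806 / (1.4142 · 1.0008) ≈ 0.01131
Gain = 20 log₁₀(0.01131) ≈ -38.93 dB
∠H = (38.66°) − (45.00° + 2.29°) = -8.63°

At ω = 3201 rad/s:
zero (1 + j3201·0.02) = 1 + j64.02 → |·| ≈ 64.028, ∠ ≈ 89.11°
pole (1 + j3201·0.025) = 1 + j80.025 → |·| ≈ 80.031, ∠ ≈ 89.28°
pole (1 + j3201·0.001) = 1 + j3.201 → |·| ≈ 3.3536, ∠ ≈ 72.65°
|H| = 0.0125 · 64.028 / (80.031 · 3.3536) ≈ 0.002982
Gain = 20 log₁₀(0.002982) ≈ -50.51 dB
∠H = (89.11°) − (89.28° + 72.65°) = -72.82°

ω = 40: -38.9 dB, -8.6°; ω = 3201: -50.5 dB, -72.8°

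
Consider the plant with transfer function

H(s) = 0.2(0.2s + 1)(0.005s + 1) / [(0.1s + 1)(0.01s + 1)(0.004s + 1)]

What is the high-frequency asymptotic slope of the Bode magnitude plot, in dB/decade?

Each pole contributes −20 dB/decade at high frequency; each zero contributes +20 dB/decade.
Net: 2 zero(s) − 3 pole(s) → -20 dB/decade.

-20 dB/decade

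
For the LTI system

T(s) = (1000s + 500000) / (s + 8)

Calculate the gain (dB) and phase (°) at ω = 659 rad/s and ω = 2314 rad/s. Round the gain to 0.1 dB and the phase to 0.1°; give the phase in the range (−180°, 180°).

ω = 659: 62.0 dB, -36.5°; ω = 2314: 60.2 dB, -12.0°

Substitute s = j659:
Numerator: 1000(j659) + 500000 = 500000 + j659000
Denominator: (j659) + 8 = 8 + j659
|N| = √(500000² + 659000²) ≈ 8.2721e+05, ∠N ≈ 52.81°
|D| = √(8² + 659²) ≈ 659.05, ∠D ≈ 89.30°
|T| = 8.2721e+05 / 659.05 ≈ 1255.2
Gain = 20 log₁₀(1255.2) ≈ 61.97 dB
∠T = 52.81° − 89.30° = -36.49°

Substitute s = j2314:
Numerator: 1000(j2314) + 500000 = 500000 + j2314000
Denominator: (j2314) + 8 = 8 + j2314
|N| = √(500000² + 2314000²) ≈ 2.3674e+06, ∠N ≈ 77.81°
|D| = √(8² + 2314²) ≈ 2314, ∠D ≈ 89.80°
|T| = 2.3674e+06 / 2314 ≈ 1023.1
Gain = 20 log₁₀(1023.1) ≈ 60.20 dB
∠T = 77.81° − 89.80° = -11.99°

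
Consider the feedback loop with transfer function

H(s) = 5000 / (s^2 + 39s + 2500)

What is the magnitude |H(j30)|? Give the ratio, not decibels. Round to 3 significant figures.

At s = jω = j30:
quadratic: (j30)² + 39·j30 + 2500 = 1600 + j1170 → |·| ≈ 1982.1, ∠ ≈ 36.18°
|H| = 5000 / 1982.1 ≈ 2.5226

2.52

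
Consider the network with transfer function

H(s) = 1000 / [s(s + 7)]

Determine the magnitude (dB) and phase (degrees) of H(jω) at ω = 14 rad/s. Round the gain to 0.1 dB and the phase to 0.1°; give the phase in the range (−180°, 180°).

At s = jω = j14:
pole (s+7): 7 + j14 → |·| = √(7²+14²) = √245 ≈ 15.652, ∠ = arctan(14/7) ≈ 63.43°
pole at origin: |s| = 14, ∠ = 90.00° (in denominator)
|H| = 1000 / 219.13 ≈ 4.5635
Gain = 20 log₁₀(4.5635) ≈ 13.19 dB
∠H = 0.00° − 153.43° = -153.43°

13.2 dB, -153.4°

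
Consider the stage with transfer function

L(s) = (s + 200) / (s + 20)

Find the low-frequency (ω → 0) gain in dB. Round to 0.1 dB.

L(0) = 200 / 20 = 10
20 log₁₀(10) ≈ 20.00 dB

20.0 dB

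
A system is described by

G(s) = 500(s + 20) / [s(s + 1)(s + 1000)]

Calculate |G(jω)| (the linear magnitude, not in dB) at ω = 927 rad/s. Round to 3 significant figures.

At s = jω = j927:
zero (s+20): 20 + j927 → |·| = √(20²+927²) = √859729 ≈ 927.22, ∠ = arctan(927/20) ≈ 88.76°
pole (s+1): 1 + j927 → |·| = √(1²+927²) = √859330 ≈ 927, ∠ = arctan(927/1) ≈ 89.94°
pole (s+1000): 1000 + j927 → |·| = √(1000²+927²) = √1859329 ≈ 1363.6, ∠ = arctan(927/1000) ≈ 42.83°
pole at origin: |s| = 927, ∠ = 90.00° (in denominator)
|G| = 500 · 927.22 / 1.1718e+09 ≈ 0.00039564

0.000396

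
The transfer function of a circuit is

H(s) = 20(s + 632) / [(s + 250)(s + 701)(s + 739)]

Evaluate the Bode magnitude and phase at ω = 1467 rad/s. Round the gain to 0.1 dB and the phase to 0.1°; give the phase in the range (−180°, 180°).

-101.9 dB, -141.4°

At s = jω = j1467:
zero (s+632): 632 + j1467 → |·| = √(632²+1467²) = √2551513 ≈ 1597.3, ∠ = arctan(1467/632) ≈ 66.69°
pole (s+250): 250 + j1467 → |·| = √(250²+1467²) = √2214589 ≈ 1488.1, ∠ = arctan(1467/250) ≈ 80.33°
pole (s+701): 701 + j1467 → |·| = √(701²+1467²) = √2643490 ≈ 1625.9, ∠ = arctan(1467/701) ≈ 64.46°
pole (s+739): 739 + j1467 → |·| = √(739²+1467²) = √2698210 ≈ 1642.6, ∠ = arctan(1467/739) ≈ 63.26°
|H| = 20 · 1597.3 / 3.9743e+09 ≈ 8.0381e-06
Gain = 20 log₁₀(8.0381e-06) ≈ -101.90 dB
∠H = 66.69° − 208.05° = -141.36°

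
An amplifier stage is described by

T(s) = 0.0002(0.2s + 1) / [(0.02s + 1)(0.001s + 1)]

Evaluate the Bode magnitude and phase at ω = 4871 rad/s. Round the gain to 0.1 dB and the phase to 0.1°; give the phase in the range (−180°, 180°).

-67.9 dB, -77.9°

At ω = 4871 rad/s:
zero (1 + j4871·0.2) = 1 + j974.2 → |·| ≈ 974.2, ∠ ≈ 89.94°
pole (1 + j4871·0.02) = 1 + j97.42 → |·| ≈ 97.425, ∠ ≈ 89.41°
pole (1 + j4871·0.001) = 1 + j4.871 → |·| ≈ 4.9726, ∠ ≈ 78.40°
|T| = 0.0002 · 974.2 / (97.425 · 4.9726) ≈ 0.00040218
Gain = 20 log₁₀(0.00040218) ≈ -67.91 dB
∠T = (89.94°) − (89.41° + 78.40°) = -77.87°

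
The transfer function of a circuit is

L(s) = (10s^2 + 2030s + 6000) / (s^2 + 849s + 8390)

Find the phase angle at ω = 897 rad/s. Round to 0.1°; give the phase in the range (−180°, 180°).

Substitute s = j897:
Numerator: 10(j897)^2 + 2030(j897) + 6000 = -8040090 + j1820910
Denominator: (j897)^2 + 849(j897) + 8390 = -796219 + j761553
|N| = √(8040090² + 1820910²) ≈ 8.2437e+06, ∠N ≈ 167.24°
|D| = √(796219² + 761553²) ≈ 1.1018e+06, ∠D ≈ 136.27°
∠L = 167.24° − 136.27° = 30.97°

31.0°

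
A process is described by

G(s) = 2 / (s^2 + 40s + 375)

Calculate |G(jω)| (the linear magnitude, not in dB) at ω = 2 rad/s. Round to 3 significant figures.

Substitute s = j2:
Numerator: 2 = 2 + j0
Denominator: (j2)^2 + 40(j2) + 375 = 371 + j80
|N| = √(2² + 0²) ≈ 2, ∠N ≈ 0.00°
|D| = √(371² + 80²) ≈ 379.53, ∠D ≈ 12.17°
|G| = 2 / 379.53 ≈ 0.0052697

0.00527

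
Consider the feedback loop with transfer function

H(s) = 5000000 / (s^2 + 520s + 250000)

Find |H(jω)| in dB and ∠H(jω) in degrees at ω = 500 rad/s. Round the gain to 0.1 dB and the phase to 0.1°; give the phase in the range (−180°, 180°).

At s = jω = j500:
quadratic: (j500)² + 520·j500 + 250000 = 0 + j260000 → |·| ≈ 2.6e+05, ∠ ≈ 90.00°
|H| = 5000000 / 2.6e+05 ≈ 19.231
Gain = 20 log₁₀(19.231) ≈ 25.68 dB
∠H = 0.00° − 90.00° = -90.00°

25.7 dB, -90.0°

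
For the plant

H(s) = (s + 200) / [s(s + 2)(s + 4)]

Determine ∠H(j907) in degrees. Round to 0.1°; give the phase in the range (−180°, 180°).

167.9°

At s = jω = j907:
zero (s+200): 200 + j907 → |·| = √(200²+907²) = √862649 ≈ 928.79, ∠ = arctan(907/200) ≈ 77.56°
pole (s+2): 2 + j907 → |·| = √(2²+907²) = √822653 ≈ 907, ∠ = arctan(907/2) ≈ 89.87°
pole (s+4): 4 + j907 → |·| = √(4²+907²) = √822665 ≈ 907.01, ∠ = arctan(907/4) ≈ 89.75°
pole at origin: |s| = 907, ∠ = 90.00° (in denominator)
∠H = 77.56° − 269.62° = -192.06° ≡ 167.94° (principal value)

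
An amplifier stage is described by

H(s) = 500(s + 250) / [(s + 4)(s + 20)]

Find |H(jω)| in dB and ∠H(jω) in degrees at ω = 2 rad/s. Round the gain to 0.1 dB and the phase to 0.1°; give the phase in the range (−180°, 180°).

62.9 dB, -31.8°

At s = jω = j2:
zero (s+250): 250 + j2 → |·| = √(250²+2²) = √62504 ≈ 250.01, ∠ = arctan(2/250) ≈ 0.46°
pole (s+4): 4 + j2 → |·| = √(4²+2²) = √20 ≈ 4.4721, ∠ = arctan(2/4) ≈ 26.57°
pole (s+20): 20 + j2 → |·| = √(20²+2²) = √404 ≈ 20.1, ∠ = arctan(2/20) ≈ 5.71°
|H| = 500 · 250.01 / 89.889 ≈ 1390.7
Gain = 20 log₁₀(1390.7) ≈ 62.86 dB
∠H = 0.46° − 32.28° = -31.82°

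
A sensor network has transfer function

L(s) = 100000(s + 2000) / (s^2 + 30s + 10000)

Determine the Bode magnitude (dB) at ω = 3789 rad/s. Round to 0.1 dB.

At s = jω = j3789:
zero (s+2000): 2000 + j3789 → |·| = √(2000²+3789²) = √18356521 ≈ 4284.5, ∠ = arctan(3789/2000) ≈ 62.17°
quadratic: (j3789)² + 30·j3789 + 10000 = -14346521 + j113670 → |·| ≈ 1.4347e+07, ∠ ≈ 179.55°
|L| = 100000 · 4284.5 / 1.4347e+07 ≈ 29.863
Gain = 20 log₁₀(29.863) ≈ 29.50 dB

29.5 dB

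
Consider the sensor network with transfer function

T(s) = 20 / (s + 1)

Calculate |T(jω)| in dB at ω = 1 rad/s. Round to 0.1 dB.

At s = jω = j1:
pole (s+1): 1 + j1 → |·| = √(1²+1²) = √2 ≈ 1.4142, ∠ = arctan(1/1) ≈ 45.00°
|T| = 20 / 1.4142 ≈ 14.142
Gain = 20 log₁₀(14.142) ≈ 23.01 dB

23.0 dB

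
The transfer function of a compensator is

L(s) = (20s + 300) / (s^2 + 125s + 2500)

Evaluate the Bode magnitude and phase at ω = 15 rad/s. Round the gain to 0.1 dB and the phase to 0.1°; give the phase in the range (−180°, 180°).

-16.8 dB, 5.5°

Substitute s = j15:
Numerator: 20(j15) + 300 = 300 + j300
Denominator: (j15)^2 + 125(j15) + 2500 = 2275 + j1875
|N| = √(300² + 300²) ≈ 424.26, ∠N ≈ 45.00°
|D| = √(2275² + 1875²) ≈ 2948.1, ∠D ≈ 39.49°
|L| = 424.26 / 2948.1 ≈ 0.14391
Gain = 20 log₁₀(0.14391) ≈ -16.84 dB
∠L = 45.00° − 39.49° = 5.51°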